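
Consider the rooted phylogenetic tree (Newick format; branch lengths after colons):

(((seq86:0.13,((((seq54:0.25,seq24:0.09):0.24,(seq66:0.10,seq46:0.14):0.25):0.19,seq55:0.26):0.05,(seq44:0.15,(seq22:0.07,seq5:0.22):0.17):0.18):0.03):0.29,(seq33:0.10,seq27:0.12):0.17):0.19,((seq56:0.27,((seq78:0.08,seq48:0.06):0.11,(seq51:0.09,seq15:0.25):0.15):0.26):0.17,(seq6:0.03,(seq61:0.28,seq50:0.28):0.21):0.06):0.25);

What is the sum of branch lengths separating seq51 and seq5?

The path runs seq51 → … → MRCA → … → seq5; the MRCA is the root of the tree.
Branch lengths along that path: 0.09 + 0.15 + 0.26 + 0.17 + 0.25 + 0.19 + 0.29 + 0.03 + 0.18 + 0.17 + 0.22 = 2.00.

2.00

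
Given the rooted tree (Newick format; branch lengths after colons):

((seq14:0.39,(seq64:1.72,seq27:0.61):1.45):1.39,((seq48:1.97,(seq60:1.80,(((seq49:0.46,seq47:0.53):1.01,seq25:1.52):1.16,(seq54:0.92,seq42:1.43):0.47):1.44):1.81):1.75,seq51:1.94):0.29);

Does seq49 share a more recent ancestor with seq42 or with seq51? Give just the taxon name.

The MRCA of seq49 and seq42 subtends (((seq49,seq47),seq25),(seq54,seq42)) (5 taxa).
The MRCA of seq49 and seq51 subtends ((seq48,(seq60,(((seq49,seq47),seq25),(seq54,seq42)))),seq51) (8 taxa).
The first is nested inside the second, so seq49 shares a more recent common ancestor with seq42.

seq42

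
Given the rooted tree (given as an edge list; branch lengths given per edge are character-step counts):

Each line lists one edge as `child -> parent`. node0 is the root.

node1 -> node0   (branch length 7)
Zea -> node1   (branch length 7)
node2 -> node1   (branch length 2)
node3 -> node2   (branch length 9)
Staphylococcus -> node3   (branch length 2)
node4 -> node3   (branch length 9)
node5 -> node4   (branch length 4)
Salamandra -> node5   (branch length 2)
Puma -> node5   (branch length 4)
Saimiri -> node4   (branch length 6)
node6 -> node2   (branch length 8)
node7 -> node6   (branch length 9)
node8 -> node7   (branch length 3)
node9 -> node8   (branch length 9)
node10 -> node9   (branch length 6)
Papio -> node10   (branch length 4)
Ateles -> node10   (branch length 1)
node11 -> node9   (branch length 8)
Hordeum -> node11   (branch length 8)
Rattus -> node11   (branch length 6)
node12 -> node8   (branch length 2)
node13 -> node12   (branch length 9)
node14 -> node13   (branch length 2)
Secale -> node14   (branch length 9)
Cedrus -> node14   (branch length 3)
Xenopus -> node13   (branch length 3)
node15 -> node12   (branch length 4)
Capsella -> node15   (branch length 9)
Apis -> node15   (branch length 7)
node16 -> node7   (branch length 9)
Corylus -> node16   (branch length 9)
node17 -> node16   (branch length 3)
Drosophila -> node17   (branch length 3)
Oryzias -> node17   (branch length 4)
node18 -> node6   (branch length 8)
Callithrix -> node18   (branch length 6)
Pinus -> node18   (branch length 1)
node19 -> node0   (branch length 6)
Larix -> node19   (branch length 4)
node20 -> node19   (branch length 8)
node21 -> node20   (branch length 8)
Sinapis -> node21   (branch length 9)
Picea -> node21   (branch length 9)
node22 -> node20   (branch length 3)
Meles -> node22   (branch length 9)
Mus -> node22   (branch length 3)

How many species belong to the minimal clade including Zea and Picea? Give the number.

24

The MRCA of Zea and Picea is the root, so the clade is the entire tree.
That clade contains 24 terminal taxa: Apis, Ateles, Callithrix, Capsella, Cedrus, Corylus, Drosophila, Hordeum, Larix, Meles, Mus, Oryzias, Papio, Picea, Pinus, Puma, Rattus, Saimiri, Salamandra, Secale, Sinapis, Staphylococcus, Xenopus, Zea.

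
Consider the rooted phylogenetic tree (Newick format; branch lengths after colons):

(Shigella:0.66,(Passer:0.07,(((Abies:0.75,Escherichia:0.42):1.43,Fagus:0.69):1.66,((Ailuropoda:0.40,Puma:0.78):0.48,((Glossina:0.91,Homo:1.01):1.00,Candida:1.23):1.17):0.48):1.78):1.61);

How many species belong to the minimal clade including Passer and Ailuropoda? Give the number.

The MRCA of Passer and Ailuropoda is the node subtending (Passer,(((Abies,Escherichia),Fagus),((Ailuropoda,Puma),((Glossina,Homo),Candida)))).
That clade contains 9 terminal taxa: Abies, Ailuropoda, Candida, Escherichia, Fagus, Glossina, Homo, Passer, Puma.

9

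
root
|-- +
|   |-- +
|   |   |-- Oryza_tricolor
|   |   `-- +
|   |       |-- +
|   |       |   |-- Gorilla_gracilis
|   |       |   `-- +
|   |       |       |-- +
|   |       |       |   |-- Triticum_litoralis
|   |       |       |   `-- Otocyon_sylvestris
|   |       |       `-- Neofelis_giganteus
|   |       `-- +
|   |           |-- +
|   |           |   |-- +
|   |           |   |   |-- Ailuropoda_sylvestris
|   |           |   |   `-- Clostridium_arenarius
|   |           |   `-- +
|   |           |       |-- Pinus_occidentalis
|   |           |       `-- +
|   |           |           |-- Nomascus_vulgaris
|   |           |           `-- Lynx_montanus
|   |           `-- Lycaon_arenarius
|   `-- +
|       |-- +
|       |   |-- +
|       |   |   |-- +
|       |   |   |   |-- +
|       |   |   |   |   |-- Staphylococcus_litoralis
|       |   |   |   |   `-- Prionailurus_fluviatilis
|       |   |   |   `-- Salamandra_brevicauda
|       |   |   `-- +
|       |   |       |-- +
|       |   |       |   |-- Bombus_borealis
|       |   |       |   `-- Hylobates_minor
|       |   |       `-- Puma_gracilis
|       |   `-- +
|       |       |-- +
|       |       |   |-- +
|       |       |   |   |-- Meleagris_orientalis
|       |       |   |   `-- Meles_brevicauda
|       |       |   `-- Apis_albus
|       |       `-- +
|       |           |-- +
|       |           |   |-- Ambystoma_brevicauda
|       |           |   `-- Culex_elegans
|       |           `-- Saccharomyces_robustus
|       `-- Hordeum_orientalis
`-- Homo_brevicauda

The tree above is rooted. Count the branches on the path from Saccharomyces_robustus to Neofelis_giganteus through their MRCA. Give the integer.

The MRCA of Saccharomyces_robustus and Neofelis_giganteus is the node subtending ((Oryza_tricolor,((Gorilla_gracilis,((Triticum_litoralis,Otocyon_sylvestris),Neofelis_giganteus)),(((Ailuropoda_sylvestris,Clostridium_arenarius),(Pinus_occidentalis,(Nomascus_vulgaris,Lynx_montanus))),Lycaon_arenarius))),(((((Staphylococcus_litoralis,Prionailurus_fluviatilis),Salamandra_brevicauda),((Bombus_borealis,Hylobates_minor),Puma_gracilis)),(((Meleagris_orientalis,Meles_brevicauda),Apis_albus),((Ambystoma_brevicauda,Culex_elegans),Saccharomyces_robustus))),Hordeum_orientalis)).
From Saccharomyces_robustus up to that node: 5 branches. From Neofelis_giganteus up to the same node: 5 branches. Total: 5 + 5 = 10.

10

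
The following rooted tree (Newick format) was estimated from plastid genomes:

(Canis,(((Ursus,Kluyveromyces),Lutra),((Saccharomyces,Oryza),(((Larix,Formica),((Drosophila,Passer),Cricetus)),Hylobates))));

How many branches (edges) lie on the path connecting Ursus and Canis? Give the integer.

The MRCA of Ursus and Canis is the root of the tree.
From Ursus up to that node: 4 branches. From Canis up to the same node: 1 branch. Total: 4 + 1 = 5.

5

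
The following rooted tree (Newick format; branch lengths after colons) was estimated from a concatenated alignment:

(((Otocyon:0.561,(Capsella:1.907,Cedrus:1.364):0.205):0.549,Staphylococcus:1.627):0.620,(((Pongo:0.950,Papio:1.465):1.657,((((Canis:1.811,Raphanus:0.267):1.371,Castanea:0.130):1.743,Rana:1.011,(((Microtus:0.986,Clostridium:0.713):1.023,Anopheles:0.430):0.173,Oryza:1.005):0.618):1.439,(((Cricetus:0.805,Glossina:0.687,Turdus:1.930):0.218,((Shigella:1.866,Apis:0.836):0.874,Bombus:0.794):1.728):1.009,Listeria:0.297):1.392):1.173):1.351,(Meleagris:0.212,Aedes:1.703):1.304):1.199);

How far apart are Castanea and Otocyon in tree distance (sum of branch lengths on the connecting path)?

The path runs Castanea → … → MRCA → … → Otocyon; the MRCA is the root of the tree.
Branch lengths along that path: 0.130 + 1.743 + 1.439 + 1.173 + 1.351 + 1.199 + 0.620 + 0.549 + 0.561 = 8.765.

8.765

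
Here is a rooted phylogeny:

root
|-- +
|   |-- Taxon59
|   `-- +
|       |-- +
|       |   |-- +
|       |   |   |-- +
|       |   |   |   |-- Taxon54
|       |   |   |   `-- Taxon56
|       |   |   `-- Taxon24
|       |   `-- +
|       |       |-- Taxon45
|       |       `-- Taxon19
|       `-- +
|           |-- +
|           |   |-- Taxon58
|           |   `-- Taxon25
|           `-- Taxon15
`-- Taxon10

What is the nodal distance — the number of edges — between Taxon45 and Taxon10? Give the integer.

6

The MRCA of Taxon45 and Taxon10 is the root of the tree.
From Taxon45 up to that node: 5 branches. From Taxon10 up to the same node: 1 branch. Total: 5 + 1 = 6.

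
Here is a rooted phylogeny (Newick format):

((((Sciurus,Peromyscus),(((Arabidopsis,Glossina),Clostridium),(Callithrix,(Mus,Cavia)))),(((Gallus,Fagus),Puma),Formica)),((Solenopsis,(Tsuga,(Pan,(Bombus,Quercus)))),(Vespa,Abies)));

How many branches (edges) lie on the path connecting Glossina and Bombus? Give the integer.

12

The MRCA of Glossina and Bombus is the root of the tree.
From Glossina up to that node: 6 branches. From Bombus up to the same node: 6 branches. Total: 6 + 6 = 12.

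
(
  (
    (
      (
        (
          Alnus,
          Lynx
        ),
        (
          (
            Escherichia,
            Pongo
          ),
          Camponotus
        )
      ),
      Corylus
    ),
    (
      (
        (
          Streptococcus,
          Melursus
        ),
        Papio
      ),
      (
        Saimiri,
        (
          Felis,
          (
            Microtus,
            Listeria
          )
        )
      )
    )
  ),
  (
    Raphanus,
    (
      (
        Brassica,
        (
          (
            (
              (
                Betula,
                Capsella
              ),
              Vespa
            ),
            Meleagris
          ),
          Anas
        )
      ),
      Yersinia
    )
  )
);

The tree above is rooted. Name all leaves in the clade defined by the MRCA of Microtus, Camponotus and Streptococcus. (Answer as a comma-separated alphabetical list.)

Alnus, Camponotus, Corylus, Escherichia, Felis, Listeria, Lynx, Melursus, Microtus, Papio, Pongo, Saimiri, Streptococcus

Tracing Microtus: it sits inside (Microtus,Listeria).
Tracing Camponotus: it sits inside ((Escherichia,Pongo),Camponotus).
Tracing Streptococcus: it sits inside (Streptococcus,Melursus).
The smallest clade enclosing all 3 is ((((Alnus,Lynx),((Escherichia,Pongo),Camponotus)),Corylus),(((Streptococcus,Melursus),Papio),(Saimiri,(Felis,(Microtus,Listeria))))); the answer is its 13 terminal taxa in alphabetical order.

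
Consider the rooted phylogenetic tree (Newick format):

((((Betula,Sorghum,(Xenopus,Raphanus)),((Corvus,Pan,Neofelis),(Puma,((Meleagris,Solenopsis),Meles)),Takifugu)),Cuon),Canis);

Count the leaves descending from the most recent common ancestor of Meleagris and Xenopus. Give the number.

12

The MRCA of Meleagris and Xenopus is the node subtending ((Betula,Sorghum,(Xenopus,Raphanus)),((Corvus,Pan,Neofelis),(Puma,((Meleagris,Solenopsis),Meles)),Takifugu)).
That clade contains 12 terminal taxa: Betula, Corvus, Meleagris, Meles, Neofelis, Pan, Puma, Raphanus, Solenopsis, Sorghum, Takifugu, Xenopus.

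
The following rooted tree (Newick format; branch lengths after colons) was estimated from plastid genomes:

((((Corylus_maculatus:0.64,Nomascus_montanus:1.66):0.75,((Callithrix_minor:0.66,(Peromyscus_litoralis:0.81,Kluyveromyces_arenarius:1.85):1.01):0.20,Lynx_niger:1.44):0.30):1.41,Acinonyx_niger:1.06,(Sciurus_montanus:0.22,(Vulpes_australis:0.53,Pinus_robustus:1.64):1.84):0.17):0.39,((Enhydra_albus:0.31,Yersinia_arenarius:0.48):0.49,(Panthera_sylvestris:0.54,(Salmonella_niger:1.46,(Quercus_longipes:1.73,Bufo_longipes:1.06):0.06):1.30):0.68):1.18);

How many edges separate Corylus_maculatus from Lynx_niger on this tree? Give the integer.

The MRCA of Corylus_maculatus and Lynx_niger is the node subtending ((Corylus_maculatus,Nomascus_montanus),((Callithrix_minor,(Peromyscus_litoralis,Kluyveromyces_arenarius)),Lynx_niger)).
From Corylus_maculatus up to that node: 2 branches. From Lynx_niger up to the same node: 2 branches. Total: 2 + 2 = 4.

4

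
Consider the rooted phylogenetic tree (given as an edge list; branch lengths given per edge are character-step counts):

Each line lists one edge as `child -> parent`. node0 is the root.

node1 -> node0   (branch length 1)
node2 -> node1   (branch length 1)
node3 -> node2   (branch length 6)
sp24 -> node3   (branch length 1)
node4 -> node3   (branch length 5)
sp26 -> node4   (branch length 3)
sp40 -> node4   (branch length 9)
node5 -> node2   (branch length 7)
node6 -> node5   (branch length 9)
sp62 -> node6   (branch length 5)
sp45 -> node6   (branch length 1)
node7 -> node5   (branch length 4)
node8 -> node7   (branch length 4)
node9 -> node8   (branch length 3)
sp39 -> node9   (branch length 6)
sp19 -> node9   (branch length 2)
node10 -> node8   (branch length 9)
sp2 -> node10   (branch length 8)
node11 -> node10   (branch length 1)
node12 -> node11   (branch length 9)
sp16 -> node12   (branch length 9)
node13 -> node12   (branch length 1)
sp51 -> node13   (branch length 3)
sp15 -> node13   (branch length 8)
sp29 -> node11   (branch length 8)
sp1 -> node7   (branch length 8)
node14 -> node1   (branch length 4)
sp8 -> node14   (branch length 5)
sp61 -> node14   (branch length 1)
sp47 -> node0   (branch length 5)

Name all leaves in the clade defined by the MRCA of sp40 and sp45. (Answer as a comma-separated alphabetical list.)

sp1, sp15, sp16, sp19, sp2, sp24, sp26, sp29, sp39, sp40, sp45, sp51, sp62

Tracing sp40: it sits inside (sp26,sp40).
Tracing sp45: it sits inside (sp62,sp45).
The smallest clade enclosing both is ((sp24,(sp26,sp40)),((sp62,sp45),(((sp39,sp19),(sp2,((sp16,(sp51,sp15)),sp29))),sp1))); the answer is its 13 terminal taxa in alphabetical order.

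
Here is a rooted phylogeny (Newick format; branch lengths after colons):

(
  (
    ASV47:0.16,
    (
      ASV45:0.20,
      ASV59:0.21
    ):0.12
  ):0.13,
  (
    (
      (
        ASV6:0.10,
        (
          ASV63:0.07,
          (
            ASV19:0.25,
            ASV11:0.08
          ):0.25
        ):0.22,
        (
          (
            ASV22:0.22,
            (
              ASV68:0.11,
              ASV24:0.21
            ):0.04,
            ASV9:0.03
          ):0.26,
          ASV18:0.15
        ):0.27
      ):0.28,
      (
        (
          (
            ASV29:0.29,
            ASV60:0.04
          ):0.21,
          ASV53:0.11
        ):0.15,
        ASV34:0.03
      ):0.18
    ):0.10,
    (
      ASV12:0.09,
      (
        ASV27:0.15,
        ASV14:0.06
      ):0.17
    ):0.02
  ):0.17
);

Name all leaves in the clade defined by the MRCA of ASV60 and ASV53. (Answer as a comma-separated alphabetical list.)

Tracing ASV60: it sits inside (ASV29,ASV60).
Tracing ASV53: it sits inside ((ASV29,ASV60),ASV53).
The smallest clade enclosing both is ((ASV29,ASV60),ASV53); the answer is its 3 terminal taxa in alphabetical order.

ASV29, ASV53, ASV60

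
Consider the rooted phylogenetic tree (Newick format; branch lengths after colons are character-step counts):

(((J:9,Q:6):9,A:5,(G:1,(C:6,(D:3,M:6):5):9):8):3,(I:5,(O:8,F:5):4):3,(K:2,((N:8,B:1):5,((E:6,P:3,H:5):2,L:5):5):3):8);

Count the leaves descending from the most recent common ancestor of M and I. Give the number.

17

The MRCA of M and I is the root, so the clade is the entire tree.
That clade contains 17 terminal taxa: A, B, C, D, E, F, G, H, I, J, K, L, M, N, O, P, Q.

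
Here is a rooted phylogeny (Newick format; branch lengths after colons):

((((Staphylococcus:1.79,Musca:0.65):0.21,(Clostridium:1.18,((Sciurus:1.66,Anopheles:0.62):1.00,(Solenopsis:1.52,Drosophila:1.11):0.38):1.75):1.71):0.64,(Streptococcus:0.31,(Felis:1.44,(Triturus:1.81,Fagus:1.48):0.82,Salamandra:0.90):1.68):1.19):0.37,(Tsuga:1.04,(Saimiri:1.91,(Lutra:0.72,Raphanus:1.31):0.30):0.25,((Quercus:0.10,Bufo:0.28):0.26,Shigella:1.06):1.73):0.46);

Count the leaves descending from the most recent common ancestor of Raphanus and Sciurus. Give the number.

The MRCA of Raphanus and Sciurus is the root, so the clade is the entire tree.
That clade contains 19 terminal taxa: Anopheles, Bufo, Clostridium, Drosophila, Fagus, Felis, Lutra, Musca, Quercus, Raphanus, Saimiri, Salamandra, Sciurus, Shigella, Solenopsis, Staphylococcus, Streptococcus, Triturus, Tsuga.

19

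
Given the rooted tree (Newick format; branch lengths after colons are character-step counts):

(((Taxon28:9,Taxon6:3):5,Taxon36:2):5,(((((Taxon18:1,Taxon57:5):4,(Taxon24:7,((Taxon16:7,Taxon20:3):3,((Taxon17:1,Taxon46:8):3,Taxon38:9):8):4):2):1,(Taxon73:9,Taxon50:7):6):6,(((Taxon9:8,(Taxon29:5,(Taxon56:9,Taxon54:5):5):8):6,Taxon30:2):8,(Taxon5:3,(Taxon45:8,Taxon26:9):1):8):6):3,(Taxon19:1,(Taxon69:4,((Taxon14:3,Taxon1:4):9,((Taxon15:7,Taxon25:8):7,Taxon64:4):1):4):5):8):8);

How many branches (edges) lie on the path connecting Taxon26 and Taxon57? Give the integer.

8

The MRCA of Taxon26 and Taxon57 is the node subtending ((((Taxon18,Taxon57),(Taxon24,((Taxon16,Taxon20),((Taxon17,Taxon46),Taxon38)))),(Taxon73,Taxon50)),(((Taxon9,(Taxon29,(Taxon56,Taxon54))),Taxon30),(Taxon5,(Taxon45,Taxon26)))).
From Taxon26 up to that node: 4 branches. From Taxon57 up to the same node: 4 branches. Total: 4 + 4 = 8.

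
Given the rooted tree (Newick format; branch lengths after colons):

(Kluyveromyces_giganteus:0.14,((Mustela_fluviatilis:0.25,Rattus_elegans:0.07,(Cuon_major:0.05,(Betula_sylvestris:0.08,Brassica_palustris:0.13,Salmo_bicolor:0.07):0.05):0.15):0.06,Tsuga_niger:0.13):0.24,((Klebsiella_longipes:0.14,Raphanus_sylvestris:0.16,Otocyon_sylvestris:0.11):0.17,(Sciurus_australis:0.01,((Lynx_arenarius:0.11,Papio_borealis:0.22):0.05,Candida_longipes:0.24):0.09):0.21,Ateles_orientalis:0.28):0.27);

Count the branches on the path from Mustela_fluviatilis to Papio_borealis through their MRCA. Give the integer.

The MRCA of Mustela_fluviatilis and Papio_borealis is the root of the tree.
From Mustela_fluviatilis up to that node: 3 branches. From Papio_borealis up to the same node: 5 branches. Total: 3 + 5 = 8.

8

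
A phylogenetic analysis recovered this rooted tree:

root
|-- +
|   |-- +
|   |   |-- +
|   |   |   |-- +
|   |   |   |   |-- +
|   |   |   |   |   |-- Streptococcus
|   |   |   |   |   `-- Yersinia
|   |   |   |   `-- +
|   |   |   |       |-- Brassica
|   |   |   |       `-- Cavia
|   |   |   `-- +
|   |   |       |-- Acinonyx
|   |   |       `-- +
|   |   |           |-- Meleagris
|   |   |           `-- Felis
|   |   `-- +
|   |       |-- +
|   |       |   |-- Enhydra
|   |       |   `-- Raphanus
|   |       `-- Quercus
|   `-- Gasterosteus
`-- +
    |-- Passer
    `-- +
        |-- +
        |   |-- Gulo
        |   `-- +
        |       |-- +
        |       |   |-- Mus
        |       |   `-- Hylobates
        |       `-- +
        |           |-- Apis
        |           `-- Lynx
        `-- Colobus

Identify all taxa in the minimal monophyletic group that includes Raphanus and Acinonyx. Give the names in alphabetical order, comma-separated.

Tracing Raphanus: it sits inside (Enhydra,Raphanus).
Tracing Acinonyx: it sits inside (Acinonyx,(Meleagris,Felis)).
The smallest clade enclosing both is ((((Streptococcus,Yersinia),(Brassica,Cavia)),(Acinonyx,(Meleagris,Felis))),((Enhydra,Raphanus),Quercus)); the answer is its 10 terminal taxa in alphabetical order.

Acinonyx, Brassica, Cavia, Enhydra, Felis, Meleagris, Quercus, Raphanus, Streptococcus, Yersinia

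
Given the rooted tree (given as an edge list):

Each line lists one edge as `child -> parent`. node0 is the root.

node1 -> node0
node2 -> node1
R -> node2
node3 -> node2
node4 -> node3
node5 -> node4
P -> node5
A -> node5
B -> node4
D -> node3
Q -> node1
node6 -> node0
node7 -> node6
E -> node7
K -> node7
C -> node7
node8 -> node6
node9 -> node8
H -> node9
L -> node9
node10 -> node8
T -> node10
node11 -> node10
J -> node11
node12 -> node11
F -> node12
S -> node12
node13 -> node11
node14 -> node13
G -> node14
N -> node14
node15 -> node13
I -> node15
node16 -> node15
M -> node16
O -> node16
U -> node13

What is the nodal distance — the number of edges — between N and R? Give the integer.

The MRCA of N and R is the root of the tree.
From N up to that node: 7 branches. From R up to the same node: 3 branches. Total: 7 + 3 = 10.

10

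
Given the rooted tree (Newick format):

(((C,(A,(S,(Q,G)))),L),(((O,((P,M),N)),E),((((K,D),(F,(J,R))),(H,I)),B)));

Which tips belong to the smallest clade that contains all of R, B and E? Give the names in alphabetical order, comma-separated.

B, D, E, F, H, I, J, K, M, N, O, P, R

Tracing R: it sits inside (J,R).
Tracing B: it sits inside ((((K,D),(F,(J,R))),(H,I)),B).
Tracing E: it sits inside ((O,((P,M),N)),E).
The smallest clade enclosing all 3 is (((O,((P,M),N)),E),((((K,D),(F,(J,R))),(H,I)),B)); the answer is its 13 terminal taxa in alphabetical order.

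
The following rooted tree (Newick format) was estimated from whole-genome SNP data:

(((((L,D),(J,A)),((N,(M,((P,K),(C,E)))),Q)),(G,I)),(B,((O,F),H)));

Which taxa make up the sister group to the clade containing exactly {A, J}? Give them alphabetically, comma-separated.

The clade containing exactly {A, J} attaches to the tree at the node subtending ((L,D),(J,A)).
The other lineage descending from that same node — the sister group — is (L,D); its 2 tips in alphabetical order are the answer.

D, L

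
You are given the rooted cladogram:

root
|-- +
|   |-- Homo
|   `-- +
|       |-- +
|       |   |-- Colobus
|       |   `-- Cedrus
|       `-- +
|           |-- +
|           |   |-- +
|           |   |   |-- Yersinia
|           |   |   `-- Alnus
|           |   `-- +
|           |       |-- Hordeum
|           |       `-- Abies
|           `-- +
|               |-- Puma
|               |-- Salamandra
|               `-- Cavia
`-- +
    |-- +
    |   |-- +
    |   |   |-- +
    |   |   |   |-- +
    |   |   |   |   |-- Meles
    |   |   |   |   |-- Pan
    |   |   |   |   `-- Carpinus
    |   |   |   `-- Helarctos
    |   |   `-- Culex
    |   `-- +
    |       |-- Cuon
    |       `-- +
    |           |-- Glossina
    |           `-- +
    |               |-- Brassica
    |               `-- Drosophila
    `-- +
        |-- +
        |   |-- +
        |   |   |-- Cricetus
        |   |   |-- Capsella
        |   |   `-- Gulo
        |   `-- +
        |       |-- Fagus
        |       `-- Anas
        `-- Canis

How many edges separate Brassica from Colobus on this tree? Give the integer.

10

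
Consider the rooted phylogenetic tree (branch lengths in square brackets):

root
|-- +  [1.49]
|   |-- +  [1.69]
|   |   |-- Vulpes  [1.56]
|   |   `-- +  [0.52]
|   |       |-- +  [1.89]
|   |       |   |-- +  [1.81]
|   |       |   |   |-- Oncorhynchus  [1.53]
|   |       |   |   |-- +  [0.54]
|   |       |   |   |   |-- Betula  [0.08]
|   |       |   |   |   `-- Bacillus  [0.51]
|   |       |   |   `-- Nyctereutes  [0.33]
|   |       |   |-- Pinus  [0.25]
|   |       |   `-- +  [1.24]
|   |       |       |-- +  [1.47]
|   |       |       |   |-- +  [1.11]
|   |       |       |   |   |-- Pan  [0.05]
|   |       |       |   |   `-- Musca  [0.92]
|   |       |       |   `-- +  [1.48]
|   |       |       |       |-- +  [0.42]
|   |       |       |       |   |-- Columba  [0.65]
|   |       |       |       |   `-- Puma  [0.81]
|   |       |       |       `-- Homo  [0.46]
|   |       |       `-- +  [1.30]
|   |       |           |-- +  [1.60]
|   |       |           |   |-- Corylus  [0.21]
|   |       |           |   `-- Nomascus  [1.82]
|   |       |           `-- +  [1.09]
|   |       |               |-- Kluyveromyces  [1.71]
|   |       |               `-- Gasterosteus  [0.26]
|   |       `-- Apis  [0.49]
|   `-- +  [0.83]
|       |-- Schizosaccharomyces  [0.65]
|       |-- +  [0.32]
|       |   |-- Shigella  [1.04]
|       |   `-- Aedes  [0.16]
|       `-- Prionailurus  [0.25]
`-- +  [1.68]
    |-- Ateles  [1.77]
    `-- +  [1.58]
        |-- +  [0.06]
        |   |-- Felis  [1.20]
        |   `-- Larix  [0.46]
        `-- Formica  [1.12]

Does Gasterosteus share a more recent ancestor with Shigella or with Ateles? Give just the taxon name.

Shigella

The MRCA of Gasterosteus and Shigella subtends ((Vulpes,(((Oncorhynchus,(Betula,Bacillus),Nyctereutes),Pinus,(((Pan,Musca),((Columba,Puma),Homo)),((Corylus,Nomascus),(Kluyveromyces,Gasterosteus)))),Apis)),(Schizosaccharomyces,(Shigella,Aedes),Prionailurus)) (20 taxa).
The MRCA of Gasterosteus and Ateles is the root, subtending the entire tree (24 taxa).
The first is nested inside the second, so Gasterosteus shares a more recent common ancestor with Shigella.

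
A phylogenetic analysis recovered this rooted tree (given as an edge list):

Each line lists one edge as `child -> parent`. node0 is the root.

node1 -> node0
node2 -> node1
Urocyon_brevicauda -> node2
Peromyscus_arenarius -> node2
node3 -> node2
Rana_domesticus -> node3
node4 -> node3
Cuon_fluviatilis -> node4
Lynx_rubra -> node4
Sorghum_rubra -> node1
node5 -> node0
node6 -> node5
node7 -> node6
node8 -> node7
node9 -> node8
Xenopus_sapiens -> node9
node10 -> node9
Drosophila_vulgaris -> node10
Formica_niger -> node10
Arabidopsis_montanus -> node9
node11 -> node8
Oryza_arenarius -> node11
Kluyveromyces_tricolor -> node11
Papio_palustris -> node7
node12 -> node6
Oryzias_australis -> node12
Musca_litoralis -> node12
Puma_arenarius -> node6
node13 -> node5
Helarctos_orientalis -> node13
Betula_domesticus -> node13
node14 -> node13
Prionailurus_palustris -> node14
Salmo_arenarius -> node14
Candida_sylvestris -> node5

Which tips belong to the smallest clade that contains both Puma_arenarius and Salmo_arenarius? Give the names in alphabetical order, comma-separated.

Arabidopsis_montanus, Betula_domesticus, Candida_sylvestris, Drosophila_vulgaris, Formica_niger, Helarctos_orientalis, Kluyveromyces_tricolor, Musca_litoralis, Oryza_arenarius, Oryzias_australis, Papio_palustris, Prionailurus_palustris, Puma_arenarius, Salmo_arenarius, Xenopus_sapiens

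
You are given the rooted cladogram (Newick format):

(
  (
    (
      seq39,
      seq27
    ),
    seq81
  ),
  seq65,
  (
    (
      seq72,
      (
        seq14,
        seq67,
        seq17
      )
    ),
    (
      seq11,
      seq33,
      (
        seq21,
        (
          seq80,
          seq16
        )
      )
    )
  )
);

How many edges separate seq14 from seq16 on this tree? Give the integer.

7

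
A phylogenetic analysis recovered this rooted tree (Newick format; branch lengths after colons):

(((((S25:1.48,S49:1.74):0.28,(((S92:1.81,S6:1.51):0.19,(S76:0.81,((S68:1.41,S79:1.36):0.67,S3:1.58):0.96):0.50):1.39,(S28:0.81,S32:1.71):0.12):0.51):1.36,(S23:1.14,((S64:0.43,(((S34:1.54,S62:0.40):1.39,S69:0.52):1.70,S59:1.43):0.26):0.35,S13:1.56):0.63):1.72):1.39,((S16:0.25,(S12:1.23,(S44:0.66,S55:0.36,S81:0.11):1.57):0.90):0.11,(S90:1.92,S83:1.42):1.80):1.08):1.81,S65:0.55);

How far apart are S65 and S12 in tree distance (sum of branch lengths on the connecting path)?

The path runs S65 → … → MRCA → … → S12; the MRCA is the root of the tree.
Branch lengths along that path: 0.55 + 1.81 + 1.08 + 0.11 + 0.90 + 1.23 = 5.68.

5.68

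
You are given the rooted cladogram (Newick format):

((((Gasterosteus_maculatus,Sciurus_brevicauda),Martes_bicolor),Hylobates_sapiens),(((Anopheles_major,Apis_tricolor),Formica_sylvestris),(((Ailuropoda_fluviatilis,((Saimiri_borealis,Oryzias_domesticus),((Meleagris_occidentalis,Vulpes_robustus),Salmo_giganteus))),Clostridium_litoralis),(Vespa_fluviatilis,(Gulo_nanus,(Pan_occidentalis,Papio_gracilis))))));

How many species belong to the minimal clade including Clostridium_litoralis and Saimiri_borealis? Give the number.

The MRCA of Clostridium_litoralis and Saimiri_borealis is the node subtending ((Ailuropoda_fluviatilis,((Saimiri_borealis,Oryzias_domesticus),((Meleagris_occidentalis,Vulpes_robustus),Salmo_giganteus))),Clostridium_litoralis).
That clade contains 7 terminal taxa: Ailuropoda_fluviatilis, Clostridium_litoralis, Meleagris_occidentalis, Oryzias_domesticus, Saimiri_borealis, Salmo_giganteus, Vulpes_robustus.

7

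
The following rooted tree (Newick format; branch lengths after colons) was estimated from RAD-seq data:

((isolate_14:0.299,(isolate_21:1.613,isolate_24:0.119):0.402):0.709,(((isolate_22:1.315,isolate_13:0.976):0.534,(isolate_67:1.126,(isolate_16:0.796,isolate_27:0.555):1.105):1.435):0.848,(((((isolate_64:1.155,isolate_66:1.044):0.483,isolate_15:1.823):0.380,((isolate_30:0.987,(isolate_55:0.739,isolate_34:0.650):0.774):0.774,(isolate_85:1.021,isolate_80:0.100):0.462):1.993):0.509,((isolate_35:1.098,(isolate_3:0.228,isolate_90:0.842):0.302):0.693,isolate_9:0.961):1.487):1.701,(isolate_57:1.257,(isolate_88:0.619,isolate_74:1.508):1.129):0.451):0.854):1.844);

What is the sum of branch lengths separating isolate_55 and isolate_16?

11.528

The path runs isolate_55 → … → MRCA → … → isolate_16; the MRCA is the node subtending (((isolate_22,isolate_13),(isolate_67,(isolate_16,isolate_27))),(((((isolate_64,isolate_66),isolate_15),((isolate_30,(isolate_55,isolate_34)),(isolate_85,isolate_80))),((isolate_35,(isolate_3,isolate_90)),isolate_9)),(isolate_57,(isolate_88,isolate_74)))).
Branch lengths along that path: 0.739 + 0.774 + 0.774 + 1.993 + 0.509 + 1.701 + 0.854 + 0.848 + 1.435 + 1.105 + 0.796 = 11.528.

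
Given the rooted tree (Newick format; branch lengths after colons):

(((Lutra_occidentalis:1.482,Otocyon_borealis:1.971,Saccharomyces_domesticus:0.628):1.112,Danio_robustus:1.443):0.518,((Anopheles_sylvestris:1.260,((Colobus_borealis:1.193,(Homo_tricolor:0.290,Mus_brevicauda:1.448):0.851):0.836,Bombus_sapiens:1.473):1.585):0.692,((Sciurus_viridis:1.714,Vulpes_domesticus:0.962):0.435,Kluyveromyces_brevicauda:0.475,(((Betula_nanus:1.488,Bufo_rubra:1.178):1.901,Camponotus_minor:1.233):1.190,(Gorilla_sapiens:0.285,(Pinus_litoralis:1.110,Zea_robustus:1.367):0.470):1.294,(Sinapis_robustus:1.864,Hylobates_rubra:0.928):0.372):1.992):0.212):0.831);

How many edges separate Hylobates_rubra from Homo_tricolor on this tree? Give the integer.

The MRCA of Hylobates_rubra and Homo_tricolor is the node subtending ((Anopheles_sylvestris,((Colobus_borealis,(Homo_tricolor,Mus_brevicauda)),Bombus_sapiens)),((Sciurus_viridis,Vulpes_domesticus),Kluyveromyces_brevicauda,(((Betula_nanus,Bufo_rubra),Camponotus_minor),(Gorilla_sapiens,(Pinus_litoralis,Zea_robustus)),(Sinapis_robustus,Hylobates_rubra)))).
From Hylobates_rubra up to that node: 4 branches. From Homo_tricolor up to the same node: 5 branches. Total: 4 + 5 = 9.

9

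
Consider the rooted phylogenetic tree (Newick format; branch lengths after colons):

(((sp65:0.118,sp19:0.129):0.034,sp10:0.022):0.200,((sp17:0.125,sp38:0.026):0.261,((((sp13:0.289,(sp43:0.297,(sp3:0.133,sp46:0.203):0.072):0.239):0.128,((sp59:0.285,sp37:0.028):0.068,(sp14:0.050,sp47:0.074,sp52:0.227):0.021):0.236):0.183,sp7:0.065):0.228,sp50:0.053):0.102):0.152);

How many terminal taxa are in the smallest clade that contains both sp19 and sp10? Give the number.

3

The MRCA of sp19 and sp10 is the node subtending ((sp65,sp19),sp10).
That clade contains 3 terminal taxa: sp10, sp19, sp65.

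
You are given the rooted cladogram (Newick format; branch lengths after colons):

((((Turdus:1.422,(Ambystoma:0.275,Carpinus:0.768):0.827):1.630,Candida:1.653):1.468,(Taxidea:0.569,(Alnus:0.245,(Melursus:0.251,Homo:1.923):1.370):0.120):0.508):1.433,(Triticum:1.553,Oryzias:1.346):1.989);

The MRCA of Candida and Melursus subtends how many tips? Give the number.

8

The MRCA of Candida and Melursus is the node subtending (((Turdus,(Ambystoma,Carpinus)),Candida),(Taxidea,(Alnus,(Melursus,Homo)))).
That clade contains 8 terminal taxa: Alnus, Ambystoma, Candida, Carpinus, Homo, Melursus, Taxidea, Turdus.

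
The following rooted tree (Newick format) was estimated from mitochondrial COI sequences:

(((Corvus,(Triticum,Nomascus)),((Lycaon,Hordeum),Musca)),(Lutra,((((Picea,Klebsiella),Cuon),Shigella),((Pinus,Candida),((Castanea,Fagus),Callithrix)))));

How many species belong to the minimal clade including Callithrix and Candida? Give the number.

5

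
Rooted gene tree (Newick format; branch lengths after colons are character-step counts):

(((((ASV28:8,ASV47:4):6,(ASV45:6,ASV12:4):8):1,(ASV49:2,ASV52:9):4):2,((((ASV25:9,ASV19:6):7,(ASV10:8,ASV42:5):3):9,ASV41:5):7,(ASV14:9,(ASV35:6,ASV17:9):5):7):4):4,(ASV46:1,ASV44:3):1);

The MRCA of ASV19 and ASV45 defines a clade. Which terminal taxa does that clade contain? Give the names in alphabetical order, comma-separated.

Tracing ASV19: it sits inside (ASV25,ASV19).
Tracing ASV45: it sits inside (ASV45,ASV12).
The smallest clade enclosing both is ((((ASV28,ASV47),(ASV45,ASV12)),(ASV49,ASV52)),((((ASV25,ASV19),(ASV10,ASV42)),ASV41),(ASV14,(ASV35,ASV17)))); the answer is its 14 terminal taxa in alphabetical order.

ASV10, ASV12, ASV14, ASV17, ASV19, ASV25, ASV28, ASV35, ASV41, ASV42, ASV45, ASV47, ASV49, ASV52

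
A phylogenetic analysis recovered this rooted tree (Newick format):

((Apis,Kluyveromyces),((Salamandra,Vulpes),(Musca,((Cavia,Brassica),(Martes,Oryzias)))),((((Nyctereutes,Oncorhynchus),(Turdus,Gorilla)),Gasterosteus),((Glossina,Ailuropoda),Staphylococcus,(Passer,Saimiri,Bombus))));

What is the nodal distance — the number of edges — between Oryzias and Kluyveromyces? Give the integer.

The MRCA of Oryzias and Kluyveromyces is the root of the tree.
From Oryzias up to that node: 5 branches. From Kluyveromyces up to the same node: 2 branches. Total: 5 + 2 = 7.

7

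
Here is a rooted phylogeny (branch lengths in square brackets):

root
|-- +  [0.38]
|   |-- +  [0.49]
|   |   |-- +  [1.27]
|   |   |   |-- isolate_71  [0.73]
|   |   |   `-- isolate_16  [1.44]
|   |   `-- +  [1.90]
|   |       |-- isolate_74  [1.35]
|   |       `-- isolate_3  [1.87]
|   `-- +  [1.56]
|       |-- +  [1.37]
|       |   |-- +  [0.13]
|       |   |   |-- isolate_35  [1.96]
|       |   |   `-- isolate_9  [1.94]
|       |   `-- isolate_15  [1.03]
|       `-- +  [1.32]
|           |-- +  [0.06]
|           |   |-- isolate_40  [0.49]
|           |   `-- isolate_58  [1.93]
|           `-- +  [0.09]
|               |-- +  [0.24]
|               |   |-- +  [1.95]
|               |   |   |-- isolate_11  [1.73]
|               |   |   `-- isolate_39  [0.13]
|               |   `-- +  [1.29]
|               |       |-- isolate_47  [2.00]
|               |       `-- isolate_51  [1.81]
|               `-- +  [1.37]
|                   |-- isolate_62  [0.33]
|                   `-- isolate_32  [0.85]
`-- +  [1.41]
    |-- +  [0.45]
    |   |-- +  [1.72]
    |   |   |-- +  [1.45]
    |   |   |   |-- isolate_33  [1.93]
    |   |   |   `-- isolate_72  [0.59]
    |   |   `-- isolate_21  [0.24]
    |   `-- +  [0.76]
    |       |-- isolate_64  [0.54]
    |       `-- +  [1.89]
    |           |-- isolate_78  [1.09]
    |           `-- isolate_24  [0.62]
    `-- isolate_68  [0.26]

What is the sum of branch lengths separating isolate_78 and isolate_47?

The path runs isolate_78 → … → MRCA → … → isolate_47; the MRCA is the root of the tree.
Branch lengths along that path: 1.09 + 1.89 + 0.76 + 0.45 + 1.41 + 0.38 + 1.56 + 1.32 + 0.09 + 0.24 + 1.29 + 2.00 = 12.48.

12.48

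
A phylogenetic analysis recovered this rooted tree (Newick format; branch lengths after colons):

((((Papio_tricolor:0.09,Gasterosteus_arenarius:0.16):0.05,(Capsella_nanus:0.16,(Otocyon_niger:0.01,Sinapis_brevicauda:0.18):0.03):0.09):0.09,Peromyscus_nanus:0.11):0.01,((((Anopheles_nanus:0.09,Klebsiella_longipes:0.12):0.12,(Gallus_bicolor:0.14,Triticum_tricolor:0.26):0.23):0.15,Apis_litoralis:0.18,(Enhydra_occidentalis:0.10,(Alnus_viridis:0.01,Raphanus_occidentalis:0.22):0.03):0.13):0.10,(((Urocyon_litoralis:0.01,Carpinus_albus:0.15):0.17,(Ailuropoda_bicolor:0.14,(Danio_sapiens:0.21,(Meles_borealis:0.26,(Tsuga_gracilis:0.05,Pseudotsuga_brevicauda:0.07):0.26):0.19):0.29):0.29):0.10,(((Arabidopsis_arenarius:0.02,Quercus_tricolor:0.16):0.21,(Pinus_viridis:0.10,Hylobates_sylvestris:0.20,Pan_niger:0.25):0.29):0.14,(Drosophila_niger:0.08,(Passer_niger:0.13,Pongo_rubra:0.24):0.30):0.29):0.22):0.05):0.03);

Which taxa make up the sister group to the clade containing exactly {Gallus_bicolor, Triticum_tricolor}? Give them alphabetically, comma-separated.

Anopheles_nanus, Klebsiella_longipes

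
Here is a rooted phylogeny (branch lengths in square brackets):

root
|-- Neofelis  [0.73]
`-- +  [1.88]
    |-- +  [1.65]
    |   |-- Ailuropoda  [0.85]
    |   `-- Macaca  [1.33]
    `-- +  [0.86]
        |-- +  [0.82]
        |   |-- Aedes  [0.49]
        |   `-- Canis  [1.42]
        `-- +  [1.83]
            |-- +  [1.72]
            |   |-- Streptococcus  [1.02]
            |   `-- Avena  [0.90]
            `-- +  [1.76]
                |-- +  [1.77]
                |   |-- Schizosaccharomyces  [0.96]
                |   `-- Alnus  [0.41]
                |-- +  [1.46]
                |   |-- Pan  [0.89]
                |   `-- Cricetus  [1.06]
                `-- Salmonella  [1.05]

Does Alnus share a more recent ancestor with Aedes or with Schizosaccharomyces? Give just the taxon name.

Schizosaccharomyces

The MRCA of Alnus and Schizosaccharomyces subtends (Schizosaccharomyces,Alnus) (2 taxa).
The MRCA of Alnus and Aedes subtends ((Aedes,Canis),((Streptococcus,Avena),((Schizosaccharomyces,Alnus),(Pan,Cricetus),Salmonella))) (9 taxa).
The first is nested inside the second, so Alnus shares a more recent common ancestor with Schizosaccharomyces.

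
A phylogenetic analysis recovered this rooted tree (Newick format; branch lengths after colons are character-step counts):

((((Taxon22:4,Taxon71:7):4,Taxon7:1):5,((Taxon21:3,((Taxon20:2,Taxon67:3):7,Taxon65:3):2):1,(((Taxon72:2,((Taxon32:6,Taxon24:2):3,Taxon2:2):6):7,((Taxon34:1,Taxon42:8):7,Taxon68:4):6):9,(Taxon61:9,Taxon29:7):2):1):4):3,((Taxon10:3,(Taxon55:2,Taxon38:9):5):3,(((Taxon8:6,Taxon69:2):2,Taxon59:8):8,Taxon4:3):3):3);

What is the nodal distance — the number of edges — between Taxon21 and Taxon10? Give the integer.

7

The MRCA of Taxon21 and Taxon10 is the root of the tree.
From Taxon21 up to that node: 4 branches. From Taxon10 up to the same node: 3 branches. Total: 4 + 3 = 7.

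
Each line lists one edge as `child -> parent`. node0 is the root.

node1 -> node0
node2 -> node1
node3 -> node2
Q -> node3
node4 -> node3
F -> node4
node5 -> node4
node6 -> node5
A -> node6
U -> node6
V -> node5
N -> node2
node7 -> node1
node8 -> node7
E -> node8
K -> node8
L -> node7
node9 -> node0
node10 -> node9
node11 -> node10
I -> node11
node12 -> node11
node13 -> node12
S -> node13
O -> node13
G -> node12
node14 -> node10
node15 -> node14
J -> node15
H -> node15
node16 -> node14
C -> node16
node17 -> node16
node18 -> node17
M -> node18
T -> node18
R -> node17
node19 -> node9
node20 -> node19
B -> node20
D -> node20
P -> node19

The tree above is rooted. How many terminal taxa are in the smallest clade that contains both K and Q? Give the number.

The MRCA of K and Q is the node subtending (((Q,(F,((A,U),V))),N),((E,K),L)).
That clade contains 9 terminal taxa: A, E, F, K, L, N, Q, U, V.

9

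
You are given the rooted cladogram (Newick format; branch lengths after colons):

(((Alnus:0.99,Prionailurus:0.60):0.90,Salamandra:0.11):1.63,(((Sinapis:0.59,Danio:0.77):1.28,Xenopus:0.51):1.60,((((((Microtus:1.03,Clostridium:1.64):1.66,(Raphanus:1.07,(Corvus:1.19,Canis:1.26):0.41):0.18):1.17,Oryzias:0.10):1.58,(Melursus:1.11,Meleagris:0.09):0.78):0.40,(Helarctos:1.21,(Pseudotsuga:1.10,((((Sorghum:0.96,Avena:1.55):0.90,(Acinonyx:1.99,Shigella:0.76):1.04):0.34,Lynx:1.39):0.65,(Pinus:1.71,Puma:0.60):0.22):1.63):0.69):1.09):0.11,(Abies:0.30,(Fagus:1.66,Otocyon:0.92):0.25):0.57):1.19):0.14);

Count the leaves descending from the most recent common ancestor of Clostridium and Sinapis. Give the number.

23

The MRCA of Clostridium and Sinapis is the node subtending (((Sinapis,Danio),Xenopus),((((((Microtus,Clostridium),(Raphanus,(Corvus,Canis))),Oryzias),(Melursus,Meleagris)),(Helarctos,(Pseudotsuga,((((Sorghum,Avena),(Acinonyx,Shigella)),Lynx),(Pinus,Puma))))),(Abies,(Fagus,Otocyon)))).
That clade contains 23 terminal taxa: Abies, Acinonyx, Avena, Canis, Clostridium, Corvus, Danio, Fagus, Helarctos, Lynx, Meleagris, Melursus, Microtus, Oryzias, Otocyon, Pinus, Pseudotsuga, Puma, Raphanus, Shigella, Sinapis, Sorghum, Xenopus.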